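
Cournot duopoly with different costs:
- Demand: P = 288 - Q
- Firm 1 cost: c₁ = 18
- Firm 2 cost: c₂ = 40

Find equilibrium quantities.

q₁* = 97.33, q₂* = 75.33

Work:
Reaction: q₁ = (288 - 18 - q₂)/2
Reaction: q₂ = (288 - 40 - q₁)/2
Solve simultaneously:
q₁* = (288 - 2×18 + 40)/3 = 97.33
q₂* = (288 - 2×40 + 18)/3 = 75.33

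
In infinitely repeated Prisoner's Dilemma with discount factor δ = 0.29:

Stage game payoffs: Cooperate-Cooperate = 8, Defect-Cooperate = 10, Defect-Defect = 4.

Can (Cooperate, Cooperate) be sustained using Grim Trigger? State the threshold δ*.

δ* = 0.3333; since δ = 0.29 < 0.3333, cooperation cannot be sustained

Work:
For Grim Trigger:
Cooperate forever: 8/(1-δ)
Defect then punished: 10 + 4·δ/(1-δ)
Need: 8/(1-δ) ≥ 10 + 4·δ/(1-δ)
Solving: δ ≥ (T-R)/(T-P) = (10-8)/(10-4) = 0.3333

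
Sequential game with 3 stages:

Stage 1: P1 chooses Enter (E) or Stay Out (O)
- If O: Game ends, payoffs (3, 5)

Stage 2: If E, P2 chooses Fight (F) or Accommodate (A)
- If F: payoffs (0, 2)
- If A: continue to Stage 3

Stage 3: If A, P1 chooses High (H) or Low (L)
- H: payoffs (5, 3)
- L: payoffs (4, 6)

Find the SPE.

SPE: (E, A, H); Outcome (5, 3)

Work:
Stage 3: P1 chooses H (5 vs 4)
Stage 2: P2: F->2, A->3 (anticipating H). Choose A
Stage 1: P1: O->3, E->5 (anticipating A, H). Choose E
SPE path: E -> A -> H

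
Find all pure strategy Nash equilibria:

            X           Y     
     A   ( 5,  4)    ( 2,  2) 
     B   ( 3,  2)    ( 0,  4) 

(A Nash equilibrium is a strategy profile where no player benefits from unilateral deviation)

Nash equilibrium: (A, X)

Work:
Best responses:
  P1 vs X: payoffs [5, 3] → best response A (payoff 5)
  P1 vs Y: payoffs [2, 0] → best response A (payoff 2)
  P2 vs A: payoffs [4, 2] → best response X (payoff 4)
  P2 vs B: payoffs [2, 4] → best response Y (payoff 4)
Mutual best responses: (A,X) → Nash equilibria.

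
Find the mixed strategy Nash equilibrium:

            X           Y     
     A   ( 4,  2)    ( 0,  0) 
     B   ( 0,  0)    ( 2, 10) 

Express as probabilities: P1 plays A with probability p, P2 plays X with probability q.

p = 0.8333, q = 0.3333

Work:
Find probabilities that make opponent indifferent:
P2 chooses q to make P1 indifferent between A and B
P1 chooses p to make P2 indifferent between X and Y
Mixed NE: P1 plays (A: 0.8333, B: 0.1667), P2 plays (X: 0.3333, Y: 0.6667)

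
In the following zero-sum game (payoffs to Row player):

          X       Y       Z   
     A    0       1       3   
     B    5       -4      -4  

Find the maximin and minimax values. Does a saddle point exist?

Maximin = 0, Minimax = 1, Saddle: False

Work:
Row minimums: [0, -4] → maximin = 0
Column maximums: [5, 1, 3] → minimax = 1
No saddle point (maximin ≠ minimax). Mixed strategy needed.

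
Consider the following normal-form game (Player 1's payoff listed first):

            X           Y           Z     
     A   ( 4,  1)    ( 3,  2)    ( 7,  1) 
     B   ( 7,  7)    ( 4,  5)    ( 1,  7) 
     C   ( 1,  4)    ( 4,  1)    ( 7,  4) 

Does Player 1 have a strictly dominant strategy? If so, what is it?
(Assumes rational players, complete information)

No strictly dominant strategy exists for Player 1

Work:
A strategy strictly dominates another if it gives a strictly higher payoff against every opponent action. Compare each pair of P1's strategies column-by-column:
  A vs B: [4 vs 7, 3 vs 4, 7 vs 1] → A does not strictly dominate B (column X: 4 ≤ 7)
  A vs C: [4 vs 1, 3 vs 4, 7 vs 7] → A does not strictly dominate C (column Y: 3 ≤ 4)
  B vs A: [7 vs 4, 4 vs 3, 1 vs 7] → B does not strictly dominate A (column Z: 1 ≤ 7)
  B vs C: [7 vs 1, 4 vs 4, 1 vs 7] → B does not strictly dominate C (column Y: 4 ≤ 4)
  C vs A: [1 vs 4, 4 vs 3, 7 vs 7] → C does not strictly dominate A (column X: 1 ≤ 4)
  C vs B: [1 vs 7, 4 vs 4, 7 vs 1] → C does not strictly dominate B (column X: 1 ≤ 7)
No single strategy strictly dominates all others → no strictly dominant strategy.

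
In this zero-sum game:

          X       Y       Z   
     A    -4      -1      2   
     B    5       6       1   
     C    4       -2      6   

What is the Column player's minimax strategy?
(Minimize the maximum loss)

Column should play X, value = 5

Work:
Column player minimizes Row's maximum payoff:
Column X: max payoff to Row = 5
Column Y: max payoff to Row = 6
Column Z: max payoff to Row = 6
Minimum is 5, achieved by column X.
Minimax strategy: X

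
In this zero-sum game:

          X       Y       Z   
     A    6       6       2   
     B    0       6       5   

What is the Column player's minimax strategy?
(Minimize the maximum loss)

Column should play Z, value = 5

Work:
Column player minimizes Row's maximum payoff:
Column X: max payoff to Row = 6
Column Y: max payoff to Row = 6
Column Z: max payoff to Row = 5
Minimum is 5, achieved by column Z.
Minimax strategy: Z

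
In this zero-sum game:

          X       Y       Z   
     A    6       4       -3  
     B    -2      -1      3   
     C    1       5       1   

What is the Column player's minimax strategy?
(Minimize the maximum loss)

Column should play Z, value = 3

Work:
Column player minimizes Row's maximum payoff:
Column X: max payoff to Row = 6
Column Y: max payoff to Row = 5
Column Z: max payoff to Row = 3
Minimum is 3, achieved by column Z.
Minimax strategy: Z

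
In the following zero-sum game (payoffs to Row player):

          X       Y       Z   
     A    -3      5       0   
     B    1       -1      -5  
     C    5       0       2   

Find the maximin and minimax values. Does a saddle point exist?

Maximin = 0, Minimax = 2, Saddle: False

Work:
Row minimums: [-3, -5, 0] → maximin = 0
Column maximums: [5, 5, 2] → minimax = 2
No saddle point (maximin ≠ minimax). Mixed strategy needed.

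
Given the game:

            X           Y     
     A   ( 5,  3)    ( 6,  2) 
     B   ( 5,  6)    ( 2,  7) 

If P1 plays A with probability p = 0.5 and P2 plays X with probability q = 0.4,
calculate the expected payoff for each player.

E[P1] = 4.4, E[P2] = 4.5

Work:
E[P1] = p·q·π₁(A,X) + p·(1-q)·π₁(A,Y) + (1-p)·q·π₁(B,X) + (1-p)·(1-q)·π₁(B,Y)
= 0.5·0.4·5 + 0.5·0.6·6 + 0.5·0.4·5 + 0.5·0.6·2
= 4.4

E[P2] = 4.5 (similar calculation)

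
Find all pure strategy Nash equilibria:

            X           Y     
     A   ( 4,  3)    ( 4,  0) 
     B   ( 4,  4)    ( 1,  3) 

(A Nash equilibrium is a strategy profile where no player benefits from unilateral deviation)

Nash equilibrium: (A, X), (B, X)

Work:
Best responses:
  P1 vs X: payoffs [4, 4] → best response A/B (payoff 4)
  P1 vs Y: payoffs [4, 1] → best response A (payoff 4)
  P2 vs A: payoffs [3, 0] → best response X (payoff 3)
  P2 vs B: payoffs [4, 3] → best response X (payoff 4)
Mutual best responses: (A,X), (B,X) → Nash equilibria.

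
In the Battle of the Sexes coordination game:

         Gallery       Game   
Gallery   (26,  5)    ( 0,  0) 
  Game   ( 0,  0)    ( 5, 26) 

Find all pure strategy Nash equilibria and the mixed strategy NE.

Pure NE: (Gallery, Gallery) and (Game, Game); Mixed NE: p = 0.8387, q = 0.1613

Work:
Check pure NE:
(Gallery, Gallery): (26, 5) - no unilateral deviation beneficial
(Game, Game): (5, 26) - no unilateral deviation beneficial
Mixed NE: P1 plays Gallery with p = 0.8387, P2 plays Gallery with q = 0.1613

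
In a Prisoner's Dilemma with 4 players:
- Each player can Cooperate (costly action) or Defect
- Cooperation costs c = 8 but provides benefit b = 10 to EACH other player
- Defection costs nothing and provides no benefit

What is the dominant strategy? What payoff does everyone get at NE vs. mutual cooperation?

Dominant: Defect; NE payoff = 0; Coop payoff = 22

Work:
Defect dominates (saves cost c = 8, benefit to others is external)
NE: All defect → everyone gets 0
If all cooperate: each receives (3)×10 - 8 = 22
Social dilemma: 22 > 0 but NE gives 0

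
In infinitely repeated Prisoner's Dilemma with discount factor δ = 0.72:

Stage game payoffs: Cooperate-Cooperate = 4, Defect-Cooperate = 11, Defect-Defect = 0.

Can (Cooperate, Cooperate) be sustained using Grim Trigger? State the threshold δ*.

δ* = 0.6364; since δ = 0.72 ≥ 0.6364, cooperation can be sustained

Work:
For Grim Trigger:
Cooperate forever: 4/(1-δ)
Defect then punished: 11 + 0·δ/(1-δ)
Need: 4/(1-δ) ≥ 11 + 0·δ/(1-δ)
Solving: δ ≥ (T-R)/(T-P) = (11-4)/(11-0) = 0.6364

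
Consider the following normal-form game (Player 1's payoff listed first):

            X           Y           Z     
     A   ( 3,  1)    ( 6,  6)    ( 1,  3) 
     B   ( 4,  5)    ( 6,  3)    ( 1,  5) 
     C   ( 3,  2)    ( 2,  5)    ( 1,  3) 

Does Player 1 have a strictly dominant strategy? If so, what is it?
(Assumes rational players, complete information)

No strictly dominant strategy exists for Player 1

Work:
A strategy strictly dominates another if it gives a strictly higher payoff against every opponent action. Compare each pair of P1's strategies column-by-column:
  A vs B: [3 vs 4, 6 vs 6, 1 vs 1] → A does not strictly dominate B (column X: 3 ≤ 4)
  A vs C: [3 vs 3, 6 vs 2, 1 vs 1] → A does not strictly dominate C (column X: 3 ≤ 3)
  B vs A: [4 vs 3, 6 vs 6, 1 vs 1] → B does not strictly dominate A (column Y: 6 ≤ 6)
  B vs C: [4 vs 3, 6 vs 2, 1 vs 1] → B does not strictly dominate C (column Z: 1 ≤ 1)
  C vs A: [3 vs 3, 2 vs 6, 1 vs 1] → C does not strictly dominate A (column X: 3 ≤ 3)
  C vs B: [3 vs 4, 2 vs 6, 1 vs 1] → C does not strictly dominate B (column X: 3 ≤ 4)
No single strategy strictly dominates all others → no strictly dominant strategy.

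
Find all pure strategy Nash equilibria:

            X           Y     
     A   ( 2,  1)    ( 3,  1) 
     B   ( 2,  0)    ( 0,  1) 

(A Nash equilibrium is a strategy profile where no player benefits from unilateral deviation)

Nash equilibrium: (A, X), (A, Y)

Work:
Best responses:
  P1 vs X: payoffs [2, 2] → best response A/B (payoff 2)
  P1 vs Y: payoffs [3, 0] → best response A (payoff 3)
  P2 vs A: payoffs [1, 1] → best response X/Y (payoff 1)
  P2 vs B: payoffs [0, 1] → best response Y (payoff 1)
Mutual best responses: (A,X), (A,Y) → Nash equilibria.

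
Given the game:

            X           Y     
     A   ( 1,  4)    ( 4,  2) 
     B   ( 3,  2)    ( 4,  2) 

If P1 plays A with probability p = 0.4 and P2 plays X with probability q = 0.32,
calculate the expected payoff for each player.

E[P1] = 3.424, E[P2] = 2.256

Work:
E[P1] = p·q·π₁(A,X) + p·(1-q)·π₁(A,Y) + (1-p)·q·π₁(B,X) + (1-p)·(1-q)·π₁(B,Y)
= 0.4·0.32·1 + 0.4·0.68·4 + 0.6·0.32·3 + 0.6·0.68·4
= 3.424

E[P2] = 2.256 (similar calculation)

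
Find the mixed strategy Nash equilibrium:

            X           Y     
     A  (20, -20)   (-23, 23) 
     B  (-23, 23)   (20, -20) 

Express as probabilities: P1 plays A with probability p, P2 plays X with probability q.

p = 0.5, q = 0.5

Work:
Find probabilities that make opponent indifferent:
P2 chooses q to make P1 indifferent between A and B
P1 chooses p to make P2 indifferent between X and Y
Mixed NE: P1 plays (A: 0.5, B: 0.5), P2 plays (X: 0.5, Y: 0.5)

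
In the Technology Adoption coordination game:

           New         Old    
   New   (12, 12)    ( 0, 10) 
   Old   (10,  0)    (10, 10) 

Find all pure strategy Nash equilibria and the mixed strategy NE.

Pure NE: (New, New) and (Old, Old); Mixed NE: p = 0.8333, q = 0.8333

Work:
Check pure NE:
(New, New): (12, 12) - no unilateral deviation beneficial
(Old, Old): (10, 10) - no unilateral deviation beneficial
Mixed NE: P1 plays New with p = 0.8333, P2 plays New with q = 0.8333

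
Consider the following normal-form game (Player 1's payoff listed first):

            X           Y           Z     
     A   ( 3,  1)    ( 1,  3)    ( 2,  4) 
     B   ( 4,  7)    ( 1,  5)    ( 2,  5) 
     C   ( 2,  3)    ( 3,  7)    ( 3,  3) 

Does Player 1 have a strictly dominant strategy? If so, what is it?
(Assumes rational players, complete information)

No strictly dominant strategy exists for Player 1

Work:
A strategy strictly dominates another if it gives a strictly higher payoff against every opponent action. Compare each pair of P1's strategies column-by-column:
  A vs B: [3 vs 4, 1 vs 1, 2 vs 2] → A does not strictly dominate B (column X: 3 ≤ 4)
  A vs C: [3 vs 2, 1 vs 3, 2 vs 3] → A does not strictly dominate C (column Y: 1 ≤ 3)
  B vs A: [4 vs 3, 1 vs 1, 2 vs 2] → B does not strictly dominate A (column Y: 1 ≤ 1)
  B vs C: [4 vs 2, 1 vs 3, 2 vs 3] → B does not strictly dominate C (column Y: 1 ≤ 3)
  C vs A: [2 vs 3, 3 vs 1, 3 vs 2] → C does not strictly dominate A (column X: 2 ≤ 3)
  C vs B: [2 vs 4, 3 vs 1, 3 vs 2] → C does not strictly dominate B (column X: 2 ≤ 4)
No single strategy strictly dominates all others → no strictly dominant strategy.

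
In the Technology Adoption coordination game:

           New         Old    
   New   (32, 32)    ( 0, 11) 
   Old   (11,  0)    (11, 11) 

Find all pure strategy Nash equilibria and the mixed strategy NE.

Pure NE: (New, New) and (Old, Old); Mixed NE: p = 0.3438, q = 0.3438

Work:
Check pure NE:
(New, New): (32, 32) - no unilateral deviation beneficial
(Old, Old): (11, 11) - no unilateral deviation beneficial
Mixed NE: P1 plays New with p = 0.3438, P2 plays New with q = 0.3438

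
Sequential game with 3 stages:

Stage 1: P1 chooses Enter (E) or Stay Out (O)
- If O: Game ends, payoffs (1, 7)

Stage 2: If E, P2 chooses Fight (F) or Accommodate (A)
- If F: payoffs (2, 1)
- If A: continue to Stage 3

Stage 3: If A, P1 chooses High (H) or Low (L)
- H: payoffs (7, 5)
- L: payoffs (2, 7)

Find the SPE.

SPE: (E, A, H); Outcome (7, 5)

Work:
Stage 3: P1 chooses H (7 vs 2)
Stage 2: P2: F->1, A->5 (anticipating H). Choose A
Stage 1: P1: O->1, E->7 (anticipating A, H). Choose E
SPE path: E -> A -> H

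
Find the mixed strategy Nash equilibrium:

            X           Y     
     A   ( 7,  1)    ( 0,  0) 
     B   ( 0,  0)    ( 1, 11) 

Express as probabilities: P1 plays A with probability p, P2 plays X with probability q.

p = 0.9167, q = 0.125

Work:
Find probabilities that make opponent indifferent:
P2 chooses q to make P1 indifferent between A and B
P1 chooses p to make P2 indifferent between X and Y
Mixed NE: P1 plays (A: 0.9167, B: 0.0833), P2 plays (X: 0.125, Y: 0.875)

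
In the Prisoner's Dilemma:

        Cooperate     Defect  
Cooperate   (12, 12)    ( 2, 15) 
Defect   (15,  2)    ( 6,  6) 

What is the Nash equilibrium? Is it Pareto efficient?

(Defect, Defect) is NE; not Pareto efficient

Work:
Defect dominates Cooperate for both players:
If P2 cooperates: Defect (15) > Cooperate (12)
If P2 defects: Defect (6) > Cooperate (2)
NE: (Defect, Defect) with payoff (6, 6)
But (Cooperate, Cooperate) = (12, 12) Pareto dominates (6, 6)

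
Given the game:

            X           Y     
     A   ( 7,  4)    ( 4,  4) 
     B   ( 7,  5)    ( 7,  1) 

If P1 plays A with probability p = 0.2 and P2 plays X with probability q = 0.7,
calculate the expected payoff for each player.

E[P1] = 6.82, E[P2] = 3.84

Work:
E[P1] = p·q·π₁(A,X) + p·(1-q)·π₁(A,Y) + (1-p)·q·π₁(B,X) + (1-p)·(1-q)·π₁(B,Y)
= 0.2·0.7·7 + 0.2·0.3·4 + 0.8·0.7·7 + 0.8·0.3·7
= 6.82

E[P2] = 3.84 (similar calculation)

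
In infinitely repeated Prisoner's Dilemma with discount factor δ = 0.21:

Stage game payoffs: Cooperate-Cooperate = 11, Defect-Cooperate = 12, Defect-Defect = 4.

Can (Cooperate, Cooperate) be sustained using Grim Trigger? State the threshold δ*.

δ* = 0.125; since δ = 0.21 ≥ 0.125, cooperation can be sustained

Work:
For Grim Trigger:
Cooperate forever: 11/(1-δ)
Defect then punished: 12 + 4·δ/(1-δ)
Need: 11/(1-δ) ≥ 12 + 4·δ/(1-δ)
Solving: δ ≥ (T-R)/(T-P) = (12-11)/(12-4) = 0.125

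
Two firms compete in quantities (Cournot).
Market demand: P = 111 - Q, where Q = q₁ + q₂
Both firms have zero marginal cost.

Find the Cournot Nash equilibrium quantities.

q₁* = q₂* = 37.0; P* = 37.0

Work:
Profit: π_i = P·q_i = (a - q_i - q_j)·q_i
FOC: ∂π_i/∂q_i = a - 2q_i - q_j = 0
Reaction function: q_i = (111 - q_j)/2
Symmetry: q* = 111/3 = 37.0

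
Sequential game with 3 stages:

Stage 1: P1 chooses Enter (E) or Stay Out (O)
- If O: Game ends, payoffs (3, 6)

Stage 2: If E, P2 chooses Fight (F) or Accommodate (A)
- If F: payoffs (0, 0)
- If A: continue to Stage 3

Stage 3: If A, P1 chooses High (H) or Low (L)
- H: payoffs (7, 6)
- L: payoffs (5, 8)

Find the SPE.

SPE: (E, A, H); Outcome (7, 6)

Work:
Stage 3: P1 chooses H (7 vs 5)
Stage 2: P2: F->0, A->6 (anticipating H). Choose A
Stage 1: P1: O->3, E->7 (anticipating A, H). Choose E
SPE path: E -> A -> H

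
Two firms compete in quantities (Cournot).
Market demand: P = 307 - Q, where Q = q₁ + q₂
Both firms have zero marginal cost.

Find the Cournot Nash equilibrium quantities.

q₁* = q₂* = 102.33; P* = 102.33

Work:
Profit: π_i = P·q_i = (a - q_i - q_j)·q_i
FOC: ∂π_i/∂q_i = a - 2q_i - q_j = 0
Reaction function: q_i = (307 - q_j)/2
Symmetry: q* = 307/3 = 102.33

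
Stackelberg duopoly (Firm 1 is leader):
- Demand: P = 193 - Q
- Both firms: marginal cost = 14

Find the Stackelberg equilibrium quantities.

q₁* (leader) = 89.5, q₂* (follower) = 44.75

Work:
Follower's reaction: q₂ = (a - c - q₁)/2
Leader substitutes: π₁ = q₁·(a - q₁ - (a-c-q₁)/2 - c)
FOC: q₁* = (193 - 14)/2 = 89.50
Then: q₂* = (193 - 14 - 89.5)/2 = 44.75
Leader has first-mover advantage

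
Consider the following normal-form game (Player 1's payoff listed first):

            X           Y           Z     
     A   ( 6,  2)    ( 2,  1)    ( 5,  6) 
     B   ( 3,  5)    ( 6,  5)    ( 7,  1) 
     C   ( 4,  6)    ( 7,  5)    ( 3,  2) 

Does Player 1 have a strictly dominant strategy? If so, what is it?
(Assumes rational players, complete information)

No strictly dominant strategy exists for Player 1

Work:
A strategy strictly dominates another if it gives a strictly higher payoff against every opponent action. Compare each pair of P1's strategies column-by-column:
  A vs B: [6 vs 3, 2 vs 6, 5 vs 7] → A does not strictly dominate B (column Y: 2 ≤ 6)
  A vs C: [6 vs 4, 2 vs 7, 5 vs 3] → A does not strictly dominate C (column Y: 2 ≤ 7)
  B vs A: [3 vs 6, 6 vs 2, 7 vs 5] → B does not strictly dominate A (column X: 3 ≤ 6)
  B vs C: [3 vs 4, 6 vs 7, 7 vs 3] → B does not strictly dominate C (column X: 3 ≤ 4)
  C vs A: [4 vs 6, 7 vs 2, 3 vs 5] → C does not strictly dominate A (column X: 4 ≤ 6)
  C vs B: [4 vs 3, 7 vs 6, 3 vs 7] → C does not strictly dominate B (column Z: 3 ≤ 7)
No single strategy strictly dominates all others → no strictly dominant strategy.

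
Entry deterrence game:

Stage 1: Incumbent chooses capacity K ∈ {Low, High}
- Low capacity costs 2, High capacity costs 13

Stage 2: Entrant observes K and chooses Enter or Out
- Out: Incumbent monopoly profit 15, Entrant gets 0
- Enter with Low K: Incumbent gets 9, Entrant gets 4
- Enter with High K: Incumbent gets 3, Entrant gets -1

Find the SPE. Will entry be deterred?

SPE: (Low, Enter|Low, Out|High); Entry not deterred. Incumbent net profit = 7, Entrant gets 4

Work:
After Low K: Entrant enters (4 > 0)
After High K: Entrant stays out (-1 < 0)
Incumbent: Low → 9−2=7, High → 15−13=2
Incumbent chooses Low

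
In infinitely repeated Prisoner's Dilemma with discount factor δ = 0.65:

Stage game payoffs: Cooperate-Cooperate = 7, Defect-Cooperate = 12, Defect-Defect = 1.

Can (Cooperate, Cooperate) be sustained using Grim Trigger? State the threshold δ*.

δ* = 0.4545; since δ = 0.65 ≥ 0.4545, cooperation can be sustained

Work:
For Grim Trigger:
Cooperate forever: 7/(1-δ)
Defect then punished: 12 + 1·δ/(1-δ)
Need: 7/(1-δ) ≥ 12 + 1·δ/(1-δ)
Solving: δ ≥ (T-R)/(T-P) = (12-7)/(12-1) = 0.4545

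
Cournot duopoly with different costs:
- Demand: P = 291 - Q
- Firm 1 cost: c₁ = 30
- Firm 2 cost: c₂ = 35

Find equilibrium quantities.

q₁* = 88.67, q₂* = 83.67

Work:
Reaction: q₁ = (291 - 30 - q₂)/2
Reaction: q₂ = (291 - 35 - q₁)/2
Solve simultaneously:
q₁* = (291 - 2×30 + 35)/3 = 88.67
q₂* = (291 - 2×35 + 30)/3 = 83.67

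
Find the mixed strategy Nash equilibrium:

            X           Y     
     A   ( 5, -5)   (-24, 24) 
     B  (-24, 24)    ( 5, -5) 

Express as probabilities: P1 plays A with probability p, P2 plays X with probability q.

p = 0.5, q = 0.5

Work:
Find probabilities that make opponent indifferent:
P2 chooses q to make P1 indifferent between A and B
P1 chooses p to make P2 indifferent between X and Y
Mixed NE: P1 plays (A: 0.5, B: 0.5), P2 plays (X: 0.5, Y: 0.5)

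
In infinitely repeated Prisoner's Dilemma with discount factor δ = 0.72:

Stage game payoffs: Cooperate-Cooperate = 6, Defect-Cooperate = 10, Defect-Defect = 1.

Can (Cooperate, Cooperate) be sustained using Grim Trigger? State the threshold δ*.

δ* = 0.4444; since δ = 0.72 ≥ 0.4444, cooperation can be sustained

Work:
For Grim Trigger:
Cooperate forever: 6/(1-δ)
Defect then punished: 10 + 1·δ/(1-δ)
Need: 6/(1-δ) ≥ 10 + 1·δ/(1-δ)
Solving: δ ≥ (T-R)/(T-P) = (10-6)/(10-1) = 0.4444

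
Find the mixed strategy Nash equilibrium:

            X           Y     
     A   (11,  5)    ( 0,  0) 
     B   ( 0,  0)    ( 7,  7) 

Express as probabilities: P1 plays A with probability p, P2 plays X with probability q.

p = 0.5833, q = 0.3889

Work:
Find probabilities that make opponent indifferent:
P2 chooses q to make P1 indifferent between A and B
P1 chooses p to make P2 indifferent between X and Y
Mixed NE: P1 plays (A: 0.5833, B: 0.4167), P2 plays (X: 0.3889, Y: 0.6111)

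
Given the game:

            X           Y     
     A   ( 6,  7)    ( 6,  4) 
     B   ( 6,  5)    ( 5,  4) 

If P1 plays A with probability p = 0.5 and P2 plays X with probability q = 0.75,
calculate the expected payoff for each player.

E[P1] = 5.875, E[P2] = 5.5

Work:
E[P1] = p·q·π₁(A,X) + p·(1-q)·π₁(A,Y) + (1-p)·q·π₁(B,X) + (1-p)·(1-q)·π₁(B,Y)
= 0.5·0.75·6 + 0.5·0.25·6 + 0.5·0.75·6 + 0.5·0.25·5
= 5.875

E[P2] = 5.5 (similar calculation)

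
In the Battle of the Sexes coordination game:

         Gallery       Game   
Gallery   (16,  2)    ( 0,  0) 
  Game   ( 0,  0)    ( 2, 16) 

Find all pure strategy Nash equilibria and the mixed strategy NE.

Pure NE: (Gallery, Gallery) and (Game, Game); Mixed NE: p = 0.8889, q = 0.1111

Work:
Check pure NE:
(Gallery, Gallery): (16, 2) - no unilateral deviation beneficial
(Game, Game): (2, 16) - no unilateral deviation beneficial
Mixed NE: P1 plays Gallery with p = 0.8889, P2 plays Gallery with q = 0.1111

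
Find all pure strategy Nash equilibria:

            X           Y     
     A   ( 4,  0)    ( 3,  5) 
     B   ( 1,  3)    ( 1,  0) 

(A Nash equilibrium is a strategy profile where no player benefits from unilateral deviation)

Nash equilibrium: (A, Y)

Work:
Best responses:
  P1 vs X: payoffs [4, 1] → best response A (payoff 4)
  P1 vs Y: payoffs [3, 1] → best response A (payoff 3)
  P2 vs A: payoffs [0, 5] → best response Y (payoff 5)
  P2 vs B: payoffs [3, 0] → best response X (payoff 3)
Mutual best responses: (A,Y) → Nash equilibria.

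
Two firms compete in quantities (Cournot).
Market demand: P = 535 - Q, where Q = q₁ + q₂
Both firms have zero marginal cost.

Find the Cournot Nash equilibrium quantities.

q₁* = q₂* = 178.33; P* = 178.33

Work:
Profit: π_i = P·q_i = (a - q_i - q_j)·q_i
FOC: ∂π_i/∂q_i = a - 2q_i - q_j = 0
Reaction function: q_i = (535 - q_j)/2
Symmetry: q* = 535/3 = 178.33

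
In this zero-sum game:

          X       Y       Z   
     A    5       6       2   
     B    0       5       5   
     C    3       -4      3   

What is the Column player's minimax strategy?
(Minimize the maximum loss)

Column should play X or Z (all achieve the minimum), value = 5

Work:
Column player minimizes Row's maximum payoff:
Column X: max payoff to Row = 5
Column Y: max payoff to Row = 6
Column Z: max payoff to Row = 5
Minimum is 5, achieved by columns X, Z (tied).
Each of X or Z is a minimax strategy.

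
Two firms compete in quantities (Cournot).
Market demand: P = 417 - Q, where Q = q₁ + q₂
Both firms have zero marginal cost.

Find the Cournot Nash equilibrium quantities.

q₁* = q₂* = 139.0; P* = 139.0

Work:
Profit: π_i = P·q_i = (a - q_i - q_j)·q_i
FOC: ∂π_i/∂q_i = a - 2q_i - q_j = 0
Reaction function: q_i = (417 - q_j)/2
Symmetry: q* = 417/3 = 139.0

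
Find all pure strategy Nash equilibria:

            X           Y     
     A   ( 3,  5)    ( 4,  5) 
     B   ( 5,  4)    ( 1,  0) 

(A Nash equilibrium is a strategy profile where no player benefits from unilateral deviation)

Nash equilibrium: (A, Y), (B, X)

Work:
Best responses:
  P1 vs X: payoffs [3, 5] → best response B (payoff 5)
  P1 vs Y: payoffs [4, 1] → best response A (payoff 4)
  P2 vs A: payoffs [5, 5] → best response X/Y (payoff 5)
  P2 vs B: payoffs [4, 0] → best response X (payoff 4)
Mutual best responses: (A,Y), (B,X) → Nash equilibria.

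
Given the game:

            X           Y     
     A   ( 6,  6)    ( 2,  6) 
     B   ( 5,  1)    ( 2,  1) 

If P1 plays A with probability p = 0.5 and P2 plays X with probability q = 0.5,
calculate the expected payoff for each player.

E[P1] = 3.75, E[P2] = 3.5

Work:
E[P1] = p·q·π₁(A,X) + p·(1-q)·π₁(A,Y) + (1-p)·q·π₁(B,X) + (1-p)·(1-q)·π₁(B,Y)
= 0.5·0.5·6 + 0.5·0.5·2 + 0.5·0.5·5 + 0.5·0.5·2
= 3.75

E[P2] = 3.5 (similar calculation)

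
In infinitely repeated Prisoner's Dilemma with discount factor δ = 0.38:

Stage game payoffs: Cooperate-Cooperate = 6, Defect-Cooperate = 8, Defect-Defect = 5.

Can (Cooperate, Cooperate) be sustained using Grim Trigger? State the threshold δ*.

δ* = 0.6667; since δ = 0.38 < 0.6667, cooperation cannot be sustained

Work:
For Grim Trigger:
Cooperate forever: 6/(1-δ)
Defect then punished: 8 + 5·δ/(1-δ)
Need: 6/(1-δ) ≥ 8 + 5·δ/(1-δ)
Solving: δ ≥ (T-R)/(T-P) = (8-6)/(8-5) = 0.6667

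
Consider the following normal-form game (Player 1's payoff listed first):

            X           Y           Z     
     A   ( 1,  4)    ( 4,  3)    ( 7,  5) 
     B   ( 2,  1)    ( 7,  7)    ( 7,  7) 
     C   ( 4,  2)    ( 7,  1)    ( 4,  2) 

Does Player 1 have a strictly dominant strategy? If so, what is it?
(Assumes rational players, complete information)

No strictly dominant strategy exists for Player 1

Work:
A strategy strictly dominates another if it gives a strictly higher payoff against every opponent action. Compare each pair of P1's strategies column-by-column:
  A vs B: [1 vs 2, 4 vs 7, 7 vs 7] → A does not strictly dominate B (column X: 1 ≤ 2)
  A vs C: [1 vs 4, 4 vs 7, 7 vs 4] → A does not strictly dominate C (column X: 1 ≤ 4)
  B vs A: [2 vs 1, 7 vs 4, 7 vs 7] → B does not strictly dominate A (column Z: 7 ≤ 7)
  B vs C: [2 vs 4, 7 vs 7, 7 vs 4] → B does not strictly dominate C (column X: 2 ≤ 4)
  C vs A: [4 vs 1, 7 vs 4, 4 vs 7] → C does not strictly dominate A (column Z: 4 ≤ 7)
  C vs B: [4 vs 2, 7 vs 7, 4 vs 7] → C does not strictly dominate B (column Y: 7 ≤ 7)
No single strategy strictly dominates all others → no strictly dominant strategy.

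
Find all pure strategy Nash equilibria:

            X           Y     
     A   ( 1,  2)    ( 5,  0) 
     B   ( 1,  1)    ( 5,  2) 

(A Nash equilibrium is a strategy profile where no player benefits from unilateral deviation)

Nash equilibrium: (A, X), (B, Y)

Work:
Best responses:
  P1 vs X: payoffs [1, 1] → best response A/B (payoff 1)
  P1 vs Y: payoffs [5, 5] → best response A/B (payoff 5)
  P2 vs A: payoffs [2, 0] → best response X (payoff 2)
  P2 vs B: payoffs [1, 2] → best response Y (payoff 2)
Mutual best responses: (A,X), (B,Y) → Nash equilibria.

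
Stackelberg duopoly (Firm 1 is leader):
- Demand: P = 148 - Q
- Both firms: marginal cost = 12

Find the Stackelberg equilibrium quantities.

q₁* (leader) = 68.0, q₂* (follower) = 34.0

Work:
Follower's reaction: q₂ = (a - c - q₁)/2
Leader substitutes: π₁ = q₁·(a - q₁ - (a-c-q₁)/2 - c)
FOC: q₁* = (148 - 12)/2 = 68.00
Then: q₂* = (148 - 12 - 68.0)/2 = 34.00
Leader has first-mover advantage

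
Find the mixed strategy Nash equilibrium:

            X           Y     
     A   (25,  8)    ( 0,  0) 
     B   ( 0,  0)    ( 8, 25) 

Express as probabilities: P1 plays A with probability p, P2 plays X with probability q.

p = 0.7576, q = 0.2424

Work:
Find probabilities that make opponent indifferent:
P2 chooses q to make P1 indifferent between A and B
P1 chooses p to make P2 indifferent between X and Y
Mixed NE: P1 plays (A: 0.7576, B: 0.2424), P2 plays (X: 0.2424, Y: 0.7576)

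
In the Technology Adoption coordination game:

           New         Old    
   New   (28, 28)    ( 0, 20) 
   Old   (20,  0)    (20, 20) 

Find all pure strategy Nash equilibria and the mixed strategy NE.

Pure NE: (New, New) and (Old, Old); Mixed NE: p = 0.7143, q = 0.7143

Work:
Check pure NE:
(New, New): (28, 28) - no unilateral deviation beneficial
(Old, Old): (20, 20) - no unilateral deviation beneficial
Mixed NE: P1 plays New with p = 0.7143, P2 plays New with q = 0.7143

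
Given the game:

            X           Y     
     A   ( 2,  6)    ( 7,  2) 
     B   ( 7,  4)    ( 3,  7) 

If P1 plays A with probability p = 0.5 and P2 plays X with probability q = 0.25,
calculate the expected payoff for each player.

E[P1] = 4.875, E[P2] = 4.625

Work:
E[P1] = p·q·π₁(A,X) + p·(1-q)·π₁(A,Y) + (1-p)·q·π₁(B,X) + (1-p)·(1-q)·π₁(B,Y)
= 0.5·0.25·2 + 0.5·0.75·7 + 0.5·0.25·7 + 0.5·0.75·3
= 4.875

E[P2] = 4.625 (similar calculation)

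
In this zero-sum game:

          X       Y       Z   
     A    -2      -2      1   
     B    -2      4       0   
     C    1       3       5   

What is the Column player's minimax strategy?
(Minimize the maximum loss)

Column should play X, value = 1

Work:
Column player minimizes Row's maximum payoff:
Column X: max payoff to Row = 1
Column Y: max payoff to Row = 4
Column Z: max payoff to Row = 5
Minimum is 1, achieved by column X.
Minimax strategy: X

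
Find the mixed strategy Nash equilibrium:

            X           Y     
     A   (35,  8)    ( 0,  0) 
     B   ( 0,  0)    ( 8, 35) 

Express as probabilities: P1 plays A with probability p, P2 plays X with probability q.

p = 0.814, q = 0.186

Work:
Find probabilities that make opponent indifferent:
P2 chooses q to make P1 indifferent between A and B
P1 chooses p to make P2 indifferent between X and Y
Mixed NE: P1 plays (A: 0.814, B: 0.186), P2 plays (X: 0.186, Y: 0.814)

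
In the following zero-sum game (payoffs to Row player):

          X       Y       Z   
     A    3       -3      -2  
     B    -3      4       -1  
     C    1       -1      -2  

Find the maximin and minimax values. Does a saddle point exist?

Maximin = -2, Minimax = -1, Saddle: False

Work:
Row minimums: [-3, -3, -2] → maximin = -2
Column maximums: [3, 4, -1] → minimax = -1
No saddle point (maximin ≠ minimax). Mixed strategy needed.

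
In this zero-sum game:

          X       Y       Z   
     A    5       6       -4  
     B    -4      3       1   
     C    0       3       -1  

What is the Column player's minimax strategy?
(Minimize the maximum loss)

Column should play Z, value = 1

Work:
Column player minimizes Row's maximum payoff:
Column X: max payoff to Row = 5
Column Y: max payoff to Row = 6
Column Z: max payoff to Row = 1
Minimum is 1, achieved by column Z.
Minimax strategy: Z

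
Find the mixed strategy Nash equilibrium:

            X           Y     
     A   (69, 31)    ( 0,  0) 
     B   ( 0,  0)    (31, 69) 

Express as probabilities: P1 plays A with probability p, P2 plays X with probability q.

p = 0.69, q = 0.31

Work:
Find probabilities that make opponent indifferent:
P2 chooses q to make P1 indifferent between A and B
P1 chooses p to make P2 indifferent between X and Y
Mixed NE: P1 plays (A: 0.69, B: 0.31), P2 plays (X: 0.31, Y: 0.69)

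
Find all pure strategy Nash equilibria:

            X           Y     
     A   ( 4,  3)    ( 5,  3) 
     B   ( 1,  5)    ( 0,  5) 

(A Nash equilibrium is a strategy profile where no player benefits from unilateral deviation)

Nash equilibrium: (A, X), (A, Y)

Work:
Best responses:
  P1 vs X: payoffs [4, 1] → best response A (payoff 4)
  P1 vs Y: payoffs [5, 0] → best response A (payoff 5)
  P2 vs A: payoffs [3, 3] → best response X/Y (payoff 3)
  P2 vs B: payoffs [5, 5] → best response X/Y (payoff 5)
Mutual best responses: (A,X), (A,Y) → Nash equilibria.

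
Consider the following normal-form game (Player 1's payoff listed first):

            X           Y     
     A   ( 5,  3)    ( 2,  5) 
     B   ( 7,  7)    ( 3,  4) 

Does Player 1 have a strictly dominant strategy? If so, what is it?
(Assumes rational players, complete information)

Yes, Player 1's strictly dominant strategy is B

Work:
A strategy strictly dominates another if it gives a strictly higher payoff against every opponent action. Compare each pair of P1's strategies column-by-column:
  A vs B: [5 vs 7, 2 vs 3] → A does not strictly dominate B (column X: 5 ≤ 7)
  B vs A: [7 vs 5, 3 vs 2] → B strictly dominates A
B strictly dominates every other strategy → strictly dominant.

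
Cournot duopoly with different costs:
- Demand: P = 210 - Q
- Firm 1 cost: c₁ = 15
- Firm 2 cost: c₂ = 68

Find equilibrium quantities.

q₁* = 82.67, q₂* = 29.67

Work:
Reaction: q₁ = (210 - 15 - q₂)/2
Reaction: q₂ = (210 - 68 - q₁)/2
Solve simultaneously:
q₁* = (210 - 2×15 + 68)/3 = 82.67
q₂* = (210 - 2×68 + 15)/3 = 29.67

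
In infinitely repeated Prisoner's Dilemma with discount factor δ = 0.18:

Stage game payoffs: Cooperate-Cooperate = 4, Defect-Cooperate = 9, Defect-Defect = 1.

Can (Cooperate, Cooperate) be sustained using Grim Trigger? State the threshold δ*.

δ* = 0.625; since δ = 0.18 < 0.625, cooperation cannot be sustained

Work:
For Grim Trigger:
Cooperate forever: 4/(1-δ)
Defect then punished: 9 + 1·δ/(1-δ)
Need: 4/(1-δ) ≥ 9 + 1·δ/(1-δ)
Solving: δ ≥ (T-R)/(T-P) = (9-4)/(9-1) = 0.625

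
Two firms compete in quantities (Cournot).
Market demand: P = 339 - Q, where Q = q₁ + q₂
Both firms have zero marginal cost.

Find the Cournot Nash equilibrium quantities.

q₁* = q₂* = 113.0; P* = 113.0

Work:
Profit: π_i = P·q_i = (a - q_i - q_j)·q_i
FOC: ∂π_i/∂q_i = a - 2q_i - q_j = 0
Reaction function: q_i = (339 - q_j)/2
Symmetry: q* = 339/3 = 113.0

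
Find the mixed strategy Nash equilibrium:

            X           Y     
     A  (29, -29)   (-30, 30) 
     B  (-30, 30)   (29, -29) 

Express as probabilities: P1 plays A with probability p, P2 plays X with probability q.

p = 0.5, q = 0.5

Work:
Find probabilities that make opponent indifferent:
P2 chooses q to make P1 indifferent between A and B
P1 chooses p to make P2 indifferent between X and Y
Mixed NE: P1 plays (A: 0.5, B: 0.5), P2 plays (X: 0.5, Y: 0.5)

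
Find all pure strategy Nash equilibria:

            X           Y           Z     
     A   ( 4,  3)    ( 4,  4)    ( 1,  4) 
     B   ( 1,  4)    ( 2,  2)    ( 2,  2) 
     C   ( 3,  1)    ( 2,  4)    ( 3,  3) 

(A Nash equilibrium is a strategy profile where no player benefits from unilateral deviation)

Nash equilibrium: (A, Y)

Work:
Best responses:
  P1 vs X: payoffs [4, 1, 3] → best response A (payoff 4)
  P1 vs Y: payoffs [4, 2, 2] → best response A (payoff 4)
  P1 vs Z: payoffs [1, 2, 3] → best response C (payoff 3)
  P2 vs A: payoffs [3, 4, 4] → best response Y/Z (payoff 4)
  P2 vs B: payoffs [4, 2, 2] → best response X (payoff 4)
  P2 vs C: payoffs [1, 4, 3] → best response Y (payoff 4)
Mutual best responses: (A,Y) → Nash equilibria.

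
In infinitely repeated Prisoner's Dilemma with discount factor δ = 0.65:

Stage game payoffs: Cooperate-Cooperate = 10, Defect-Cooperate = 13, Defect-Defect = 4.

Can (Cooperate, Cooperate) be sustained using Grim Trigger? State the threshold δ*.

δ* = 0.3333; since δ = 0.65 ≥ 0.3333, cooperation can be sustained

Work:
For Grim Trigger:
Cooperate forever: 10/(1-δ)
Defect then punished: 13 + 4·δ/(1-δ)
Need: 10/(1-δ) ≥ 13 + 4·δ/(1-δ)
Solving: δ ≥ (T-R)/(T-P) = (13-10)/(13-4) = 0.3333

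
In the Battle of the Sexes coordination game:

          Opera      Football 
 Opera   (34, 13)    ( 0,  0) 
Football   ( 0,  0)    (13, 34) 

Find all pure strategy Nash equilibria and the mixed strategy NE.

Pure NE: (Opera, Opera) and (Football, Football); Mixed NE: p = 0.7234, q = 0.2766

Work:
Check pure NE:
(Opera, Opera): (34, 13) - no unilateral deviation beneficial
(Football, Football): (13, 34) - no unilateral deviation beneficial
Mixed NE: P1 plays Opera with p = 0.7234, P2 plays Opera with q = 0.2766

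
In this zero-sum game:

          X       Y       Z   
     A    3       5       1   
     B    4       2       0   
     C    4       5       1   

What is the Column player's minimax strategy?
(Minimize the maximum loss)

Column should play Z, value = 1

Work:
Column player minimizes Row's maximum payoff:
Column X: max payoff to Row = 4
Column Y: max payoff to Row = 5
Column Z: max payoff to Row = 1
Minimum is 1, achieved by column Z.
Minimax strategy: Z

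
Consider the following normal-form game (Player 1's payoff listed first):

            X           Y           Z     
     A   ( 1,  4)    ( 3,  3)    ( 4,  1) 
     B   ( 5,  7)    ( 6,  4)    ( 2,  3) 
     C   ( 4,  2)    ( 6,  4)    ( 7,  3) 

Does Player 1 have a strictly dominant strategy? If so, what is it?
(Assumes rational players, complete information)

No strictly dominant strategy exists for Player 1

Work:
A strategy strictly dominates another if it gives a strictly higher payoff against every opponent action. Compare each pair of P1's strategies column-by-column:
  A vs B: [1 vs 5, 3 vs 6, 4 vs 2] → A does not strictly dominate B (column X: 1 ≤ 5)
  A vs C: [1 vs 4, 3 vs 6, 4 vs 7] → A does not strictly dominate C (column X: 1 ≤ 4)
  B vs A: [5 vs 1, 6 vs 3, 2 vs 4] → B does not strictly dominate A (column Z: 2 ≤ 4)
  B vs C: [5 vs 4, 6 vs 6, 2 vs 7] → B does not strictly dominate C (column Y: 6 ≤ 6)
  C vs A: [4 vs 1, 6 vs 3, 7 vs 4] → C strictly dominates A
  C vs B: [4 vs 5, 6 vs 6, 7 vs 2] → C does not strictly dominate B (column X: 4 ≤ 5)
No single strategy strictly dominates all others → no strictly dominant strategy.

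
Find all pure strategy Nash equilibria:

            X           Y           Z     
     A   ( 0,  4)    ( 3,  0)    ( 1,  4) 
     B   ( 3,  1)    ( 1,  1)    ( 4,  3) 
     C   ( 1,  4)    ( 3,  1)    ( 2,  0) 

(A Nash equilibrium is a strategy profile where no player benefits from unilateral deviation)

Nash equilibrium: (B, Z)

Work:
Best responses:
  P1 vs X: payoffs [0, 3, 1] → best response B (payoff 3)
  P1 vs Y: payoffs [3, 1, 3] → best response A/C (payoff 3)
  P1 vs Z: payoffs [1, 4, 2] → best response B (payoff 4)
  P2 vs A: payoffs [4, 0, 4] → best response X/Z (payoff 4)
  P2 vs B: payoffs [1, 1, 3] → best response Z (payoff 3)
  P2 vs C: payoffs [4, 1, 0] → best response X (payoff 4)
Mutual best responses: (B,Z) → Nash equilibria.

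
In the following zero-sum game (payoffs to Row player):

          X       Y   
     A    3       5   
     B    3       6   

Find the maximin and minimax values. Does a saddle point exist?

Maximin = 3, Minimax = 3, Saddle: True

Work:
Row minimums: [3, 3] → maximin = 3
Column maximums: [3, 6] → minimax = 3
Saddle point exists! Game value = 3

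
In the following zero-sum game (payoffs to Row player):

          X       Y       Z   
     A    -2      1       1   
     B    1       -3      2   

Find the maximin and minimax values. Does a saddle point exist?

Maximin = -2, Minimax = 1, Saddle: False

Work:
Row minimums: [-2, -3] → maximin = -2
Column maximums: [1, 1, 2] → minimax = 1
No saddle point (maximin ≠ minimax). Mixed strategy needed.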